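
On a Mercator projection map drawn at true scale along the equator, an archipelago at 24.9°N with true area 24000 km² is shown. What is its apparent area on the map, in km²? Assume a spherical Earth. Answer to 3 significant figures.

For Mercator, h = k = sec φ (a conformal cylindrical projection has a single point scale, 1/cos φ).
Areal scale = k² = sec²φ = 1/cos²(24.9°) = 1/0.9070² = 1.215.
Apparent area = 24000 × 1.215 ≈ 29200 km².

29200 km²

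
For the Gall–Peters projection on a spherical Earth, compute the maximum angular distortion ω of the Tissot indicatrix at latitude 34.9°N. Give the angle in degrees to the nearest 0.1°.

The Gall–Peters projection is cylindrical equal-area with φ₀ = 45°. Cylindrical equal-area (φ₀ = 45°): h = cos φ / cos 45° along meridians, k = cos 45° / cos φ along parallels; h·k = 1.
At 34.9°: h = 1.160, k = 0.8622; principal scales a = 1.160, b = 0.8622.
sin(ω/2) = (a − b)/(a + b) = 0.2977/2.022 = 0.1472, so ω = 2 arcsin(0.1472) ≈ 16.9°.

16.9°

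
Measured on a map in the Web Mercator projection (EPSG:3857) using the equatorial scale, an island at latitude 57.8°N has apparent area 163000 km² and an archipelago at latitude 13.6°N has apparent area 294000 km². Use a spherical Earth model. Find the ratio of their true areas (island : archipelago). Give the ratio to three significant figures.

Since Mercator area scale is 1/cos²φ, the true area equals the apparent area multiplied by cos²φ.
True area of island: 163000 × cos²(57.8°) = 163000 × 0.2840 = 46290 km².
True area of archipelago: 294000 × cos²(13.6°) = 294000 × 0.9447 = 277700 km².
Ratio = 46290 / 277700 ≈ 0.167.

0.167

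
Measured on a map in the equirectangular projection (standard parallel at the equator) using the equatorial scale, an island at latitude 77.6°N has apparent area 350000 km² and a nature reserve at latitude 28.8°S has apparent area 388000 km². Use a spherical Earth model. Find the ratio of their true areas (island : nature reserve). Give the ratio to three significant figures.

Plate carrée has h = 1 and k = sec φ, giving areal scale sec φ; true area = (apparent area) · cos φ.
True area of island: 350000 × cos(77.6°) = 350000 × 0.2147 = 75160 km².
True area of nature reserve: 388000 × cos(28.8°) = 388000 × 0.8763 = 340000 km².
Ratio = 75160 / 340000 ≈ 0.221.

0.221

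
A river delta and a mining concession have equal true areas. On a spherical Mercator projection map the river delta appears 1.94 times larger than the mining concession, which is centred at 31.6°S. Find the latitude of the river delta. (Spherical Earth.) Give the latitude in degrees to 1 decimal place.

For equal true areas on Mercator, apparent areas scale as sec²φ, so the ratio is cos²φ₂ / cos²φ₁.
cos²φ₂ / cos²φ₁ = 1.94  ⇒  cos φ₁ = cos 31.6° / √1.94 = 0.8517/1.393 = 0.6115.
φ₁ = arccos(0.6115) ≈ 52.3°.

52.3°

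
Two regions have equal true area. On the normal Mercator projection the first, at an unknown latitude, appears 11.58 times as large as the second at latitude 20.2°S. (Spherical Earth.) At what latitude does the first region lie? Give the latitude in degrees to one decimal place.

On Mercator, (apparent₁)/(apparent₂) = sec²φ₁ / sec²φ₂ when true areas are equal.
cos²φ₂ / cos²φ₁ = 11.58  ⇒  cos φ₁ = cos 20.2° / √11.58 = 0.9385/3.403 = 0.2758.
φ₁ = arccos(0.2758) ≈ 74.0°.

74.0°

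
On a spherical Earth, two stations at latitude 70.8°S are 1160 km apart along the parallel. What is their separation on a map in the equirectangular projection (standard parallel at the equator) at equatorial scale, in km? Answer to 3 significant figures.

3530 km

Plate carrée maps x = Rλ, y = Rφ. The meridian scale is h = 1 and the parallel scale is k = 1/cos φ = sec φ.
Along the parallel, k = sec 70.8° = 1/0.3289 = 3.041.
Map distance = 1160 × 3.041 ≈ 3530 km.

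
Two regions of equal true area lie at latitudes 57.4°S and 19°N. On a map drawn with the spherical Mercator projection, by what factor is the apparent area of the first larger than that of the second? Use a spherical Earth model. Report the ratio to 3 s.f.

3.08

Mercator areal scale is sec²φ.
At 57.4°: sec²(57.4°) = 1/0.5388² = 3.445.
At 19°: sec²(19°) = 1/0.9455² = 1.119.
Ratio = 3.445/1.119 = cos²(19°)/cos²(57.4°) ≈ 3.08.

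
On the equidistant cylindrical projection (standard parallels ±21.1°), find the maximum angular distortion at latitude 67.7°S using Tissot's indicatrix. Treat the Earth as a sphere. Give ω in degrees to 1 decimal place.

49.9°

The equidistant cylindrical projection with φ₀ = 21.1° has h = 1 (meridians true) and k = cos φ₀ / cos φ along parallels.
At 67.7°: h = 1.000, k = 2.459; principal scales a = 2.459, b = 1.000.
sin(ω/2) = (a − b)/(a + b) = 1.459/3.459 = 0.4217, so ω = 2 arcsin(0.4217) ≈ 49.9°.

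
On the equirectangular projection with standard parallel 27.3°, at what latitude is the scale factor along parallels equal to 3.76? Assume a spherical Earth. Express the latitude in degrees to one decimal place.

76.3°

The equidistant cylindrical projection with φ₀ = 27.3° has h = 1 (meridians true) and k = cos φ₀ / cos φ along parallels.
k = cos φ₀ / cos φ = 3.76  ⇒  cos φ = cos 27.3° / 3.76 = 0.2363.
φ = arccos(0.2363) ≈ 76.3°.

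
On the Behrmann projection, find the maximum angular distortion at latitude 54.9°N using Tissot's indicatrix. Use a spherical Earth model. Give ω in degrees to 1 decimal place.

45.7°

Behrmann is a cylindrical equal-area projection with standard parallels at ±30°. A cylindrical equal-area projection with standard parallel φ₀ has meridian scale h = cos φ / cos φ₀ and parallel scale k = cos φ₀ / cos φ (so areas are preserved, h·k = 1).
At 54.9°: h = 0.6640, k = 1.506; principal scales a = 1.506, b = 0.6640.
sin(ω/2) = (a − b)/(a + b) = 0.8422/2.170 = 0.3881, so ω = 2 arcsin(0.3881) ≈ 45.7°.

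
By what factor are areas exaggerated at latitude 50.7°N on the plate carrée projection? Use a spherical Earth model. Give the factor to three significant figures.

Plate carrée maps x = Rλ, y = Rφ. The meridian scale is h = 1 and the parallel scale is k = 1/cos φ = sec φ.
Areal scale = h·k = 1 × sec φ; at 50.7°, h = 1.000, k = 1.579, so h·k = 1.579.

1.58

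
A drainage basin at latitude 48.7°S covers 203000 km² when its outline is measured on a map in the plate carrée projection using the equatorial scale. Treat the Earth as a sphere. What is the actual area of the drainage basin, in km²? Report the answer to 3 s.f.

For the equirectangular projection with φ₀ = 0 (plate carrée), h = 1 along meridians and k = sec φ along parallels.
Areal scale = h·k = 1 × sec φ; at 48.7°, h = 1.000, k = 1.515, so h·k = 1.515.
True area = apparent / (areal scale) = 203000 / 1.515 ≈ 134000 km².

134000 km²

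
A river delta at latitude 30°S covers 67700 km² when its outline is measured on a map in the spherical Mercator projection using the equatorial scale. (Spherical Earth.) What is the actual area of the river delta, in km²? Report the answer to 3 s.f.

50800 km²

The Mercator projection is conformal; its linear scale factor is the same in every direction and equals sec φ = 1/cos φ.
Areal scale = k² = sec²φ = 1/cos²(30°) = 1/0.8660² = 1.333.
True area = apparent / (areal scale) = 67700 / 1.333 ≈ 50800 km².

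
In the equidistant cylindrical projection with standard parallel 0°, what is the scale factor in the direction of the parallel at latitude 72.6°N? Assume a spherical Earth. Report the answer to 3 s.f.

For the equirectangular projection with φ₀ = 0 (plate carrée), h = 1 along meridians and k = sec φ along parallels.
k = 1/cos 72.6° = 1/0.2990 = 3.344.

3.34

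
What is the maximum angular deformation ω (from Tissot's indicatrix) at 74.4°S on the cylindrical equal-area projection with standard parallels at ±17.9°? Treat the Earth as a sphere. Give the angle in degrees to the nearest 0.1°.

116.9°

Cylindrical equal-area (φ₀ = 17.9°): h = cos φ / cos 17.9° along meridians, k = cos 17.9° / cos φ along parallels; h·k = 1.
At 74.4°: h = 0.2826, k = 3.539; principal scales a = 3.539, b = 0.2826.
sin(ω/2) = (a − b)/(a + b) = 3.256/3.821 = 0.8521, so ω = 2 arcsin(0.8521) ≈ 116.9°.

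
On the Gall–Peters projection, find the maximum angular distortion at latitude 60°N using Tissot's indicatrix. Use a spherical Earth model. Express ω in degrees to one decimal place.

The Gall–Peters projection is cylindrical equal-area with φ₀ = 45°. For cylindrical equal-area with standard parallel φ₀, h = cos φ / cos φ₀ and k = cos φ₀ / cos φ, so h·k = 1.
At 60°: h = 0.7071, k = 1.414; principal scales a = 1.414, b = 0.7071.
sin(ω/2) = (a − b)/(a + b) = 0.7071/2.121 = 0.3333, so ω = 2 arcsin(0.3333) ≈ 38.9°.

38.9°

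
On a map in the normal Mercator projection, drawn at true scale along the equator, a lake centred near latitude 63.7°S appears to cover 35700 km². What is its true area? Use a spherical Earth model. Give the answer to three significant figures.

7010 km²

For Mercator, h = k = sec φ (a conformal cylindrical projection has a single point scale, 1/cos φ).
Areal scale = k² = sec²φ = 1/cos²(63.7°) = 1/0.4431² = 5.094.
True area = apparent / (areal scale) = 35700 / 5.094 ≈ 7010 km².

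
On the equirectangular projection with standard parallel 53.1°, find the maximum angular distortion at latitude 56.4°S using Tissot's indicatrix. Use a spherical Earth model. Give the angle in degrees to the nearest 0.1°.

The equidistant cylindrical projection with φ₀ = 53.1° has h = 1 (meridians true) and k = cos φ₀ / cos φ along parallels.
At 56.4°: h = 1.000, k = 1.085; principal scales a = 1.085, b = 1.000.
sin(ω/2) = (a − b)/(a + b) = 0.08498/2.085 = 0.04076, so ω = 2 arcsin(0.04076) ≈ 4.7°.

4.7°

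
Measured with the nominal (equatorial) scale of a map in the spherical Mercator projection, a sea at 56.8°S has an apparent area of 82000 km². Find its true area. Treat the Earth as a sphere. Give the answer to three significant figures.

For Mercator, h = k = sec φ (a conformal cylindrical projection has a single point scale, 1/cos φ).
Areal scale = k² = sec²φ = 1/cos²(56.8°) = 1/0.5476² = 3.335.
True area = apparent / (areal scale) = 82000 / 3.335 ≈ 24600 km².

24600 km²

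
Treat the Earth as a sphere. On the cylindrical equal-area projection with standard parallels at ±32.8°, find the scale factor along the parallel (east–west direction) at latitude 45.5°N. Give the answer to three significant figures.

Cylindrical equal-area (φ₀ = 32.8°): h = cos φ / cos 32.8° along meridians, k = cos 32.8° / cos φ along parallels; h·k = 1.
k = cos 32.8° / cos 45.5° = 0.8406/0.7009 = 1.199.

1.20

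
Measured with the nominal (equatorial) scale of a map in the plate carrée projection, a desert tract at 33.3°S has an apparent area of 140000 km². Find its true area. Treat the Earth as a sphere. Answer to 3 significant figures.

117000 km²

In the plate carrée (x = Rλ, y = Rφ), meridians are true-scale (h = 1) and parallels are stretched by k = sec φ.
Areal scale = h·k = 1 × sec φ; at 33.3°, h = 1.000, k = 1.196, so h·k = 1.196.
True area = apparent / (areal scale) = 140000 / 1.196 ≈ 117000 km².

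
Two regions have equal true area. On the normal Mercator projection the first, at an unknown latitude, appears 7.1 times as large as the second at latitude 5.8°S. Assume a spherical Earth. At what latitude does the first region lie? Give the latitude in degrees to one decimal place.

For equal true areas on Mercator, apparent areas scale as sec²φ, so the ratio is cos²φ₂ / cos²φ₁.
cos²φ₂ / cos²φ₁ = 7.1  ⇒  cos φ₁ = cos 5.8° / √7.1 = 0.9949/2.665 = 0.3734.
φ₁ = arccos(0.3734) ≈ 68.1°.

68.1°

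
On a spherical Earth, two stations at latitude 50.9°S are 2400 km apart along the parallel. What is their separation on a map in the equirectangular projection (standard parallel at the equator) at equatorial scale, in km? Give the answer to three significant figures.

For the equirectangular projection with φ₀ = 0 (plate carrée), h = 1 along meridians and k = sec φ along parallels.
Along the parallel, k = sec 50.9° = 1/0.6307 = 1.586.
Map distance = 2400 × 1.586 ≈ 3810 km.

3810 km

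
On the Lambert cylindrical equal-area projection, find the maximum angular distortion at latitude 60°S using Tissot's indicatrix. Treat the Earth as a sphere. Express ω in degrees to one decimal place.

73.7°

The Lambert cylindrical equal-area projection is the cylindrical equal-area projection with its standard parallel at the equator (φ₀ = 0). Cylindrical equal-area (φ₀ = 0°): h = cos φ / cos 0° along meridians, k = cos 0° / cos φ along parallels; h·k = 1.
At 60°: h = 0.5000, k = 2.000; principal scales a = 2.000, b = 0.5000.
sin(ω/2) = (a − b)/(a + b) = 1.500/2.500 = 0.6000, so ω = 2 arcsin(0.6000) ≈ 73.7°.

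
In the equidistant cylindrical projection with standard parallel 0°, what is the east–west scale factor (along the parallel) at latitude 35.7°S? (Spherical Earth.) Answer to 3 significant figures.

1.23

In the plate carrée (x = Rλ, y = Rφ), meridians are true-scale (h = 1) and parallels are stretched by k = sec φ.
k = 1/cos 35.7° = 1/0.8121 = 1.231.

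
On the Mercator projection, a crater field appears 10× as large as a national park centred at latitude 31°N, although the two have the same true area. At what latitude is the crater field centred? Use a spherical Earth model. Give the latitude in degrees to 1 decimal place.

For equal true areas on Mercator, apparent areas scale as sec²φ, so the ratio is cos²φ₂ / cos²φ₁.
cos²φ₂ / cos²φ₁ = 10  ⇒  cos φ₁ = cos 31° / √10 = 0.8572/3.162 = 0.2711.
φ₁ = arccos(0.2711) ≈ 74.3°.

74.3°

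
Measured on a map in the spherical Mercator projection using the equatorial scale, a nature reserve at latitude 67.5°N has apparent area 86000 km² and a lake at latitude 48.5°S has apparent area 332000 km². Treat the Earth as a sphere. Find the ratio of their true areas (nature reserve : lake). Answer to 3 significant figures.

On Mercator the areal scale is sec²φ, so true area = apparent × cos²φ.
True area of nature reserve: 86000 × cos²(67.5°) = 86000 × 0.1464 = 12590 km².
True area of lake: 332000 × cos²(48.5°) = 332000 × 0.4391 = 145800 km².
Ratio = 12590 / 145800 ≈ 0.0864.

0.0864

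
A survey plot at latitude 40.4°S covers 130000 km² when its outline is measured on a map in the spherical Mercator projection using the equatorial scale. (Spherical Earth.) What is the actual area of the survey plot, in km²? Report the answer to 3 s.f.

The Mercator projection is conformal; its linear scale factor is the same in every direction and equals sec φ = 1/cos φ.
Areal scale = k² = sec²φ = 1/cos²(40.4°) = 1/0.7615² = 1.724.
True area = apparent / (areal scale) = 130000 / 1.724 ≈ 75400 km².

75400 km²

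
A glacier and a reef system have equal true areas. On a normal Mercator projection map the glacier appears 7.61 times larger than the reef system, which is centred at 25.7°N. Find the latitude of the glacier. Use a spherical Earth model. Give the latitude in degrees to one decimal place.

Mercator areal scale is sec²φ, so apparent-area ratio = sec²φ₁ / sec²φ₂ = cos²φ₂ / cos²φ₁.
cos²φ₂ / cos²φ₁ = 7.61  ⇒  cos φ₁ = cos 25.7° / √7.61 = 0.9011/2.759 = 0.3266.
φ₁ = arccos(0.3266) ≈ 70.9°.

70.9°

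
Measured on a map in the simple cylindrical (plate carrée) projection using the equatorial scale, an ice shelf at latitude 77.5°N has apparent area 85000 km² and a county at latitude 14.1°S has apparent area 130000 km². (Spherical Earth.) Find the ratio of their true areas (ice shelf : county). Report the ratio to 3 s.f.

0.146

Plate carrée has h = 1 and k = sec φ, giving areal scale sec φ; true area = (apparent area) · cos φ.
True area of ice shelf: 85000 × cos(77.5°) = 85000 × 0.2164 = 18400 km².
True area of county: 130000 × cos(14.1°) = 130000 × 0.9699 = 126100 km².
Ratio = 18400 / 126100 ≈ 0.146.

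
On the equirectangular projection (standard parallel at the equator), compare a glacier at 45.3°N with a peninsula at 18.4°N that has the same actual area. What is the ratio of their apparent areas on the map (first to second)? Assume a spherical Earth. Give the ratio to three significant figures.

In the plate carrée (x = Rλ, y = Rφ), meridians are true-scale (h = 1) and parallels are stretched by k = sec φ.
Areal scale at 45.3°: h·k = 1.000 × 1.422 = 1.422.
Areal scale at 18.4°: h·k = 1.000 × 1.054 = 1.054.
Ratio = 1.422/1.054 ≈ 1.35.

1.35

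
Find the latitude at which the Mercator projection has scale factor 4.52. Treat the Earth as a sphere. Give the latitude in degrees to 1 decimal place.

Mercator scale is k = sec φ = 1/cos φ.
1/cos φ = 4.52  ⇒  cos φ = 0.2212  ⇒  φ = arccos(0.2212) ≈ 77.2°.

77.2°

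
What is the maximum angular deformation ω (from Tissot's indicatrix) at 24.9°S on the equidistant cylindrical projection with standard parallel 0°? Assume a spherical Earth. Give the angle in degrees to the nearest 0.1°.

For the equirectangular projection with φ₀ = 0 (plate carrée), h = 1 along meridians and k = sec φ along parallels.
At 24.9°: h = 1.000, k = 1.102; principal scales a = 1.102, b = 1.000.
sin(ω/2) = (a − b)/(a + b) = 0.1025/2.102 = 0.04874, so ω = 2 arcsin(0.04874) ≈ 5.6°.

5.6°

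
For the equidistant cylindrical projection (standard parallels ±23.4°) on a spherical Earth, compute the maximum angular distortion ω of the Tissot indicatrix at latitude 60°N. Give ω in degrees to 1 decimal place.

34.3°

With standard parallel φ₀ = 23.4°, the equirectangular projection gives x = Rλ cos φ₀, y = Rφ, so h = 1 and k = cos 23.4° / cos φ.
At 60°: h = 1.000, k = 1.836; principal scales a = 1.836, b = 1.000.
sin(ω/2) = (a − b)/(a + b) = 0.8355/2.836 = 0.2947, so ω = 2 arcsin(0.2947) ≈ 34.3°.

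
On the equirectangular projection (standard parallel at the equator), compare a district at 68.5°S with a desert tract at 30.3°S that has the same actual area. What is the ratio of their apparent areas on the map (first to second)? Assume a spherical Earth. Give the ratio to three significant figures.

2.36

For the equirectangular projection with φ₀ = 0 (plate carrée), h = 1 along meridians and k = sec φ along parallels.
Areal scale at 68.5°: h·k = 1.000 × 2.729 = 2.729.
Areal scale at 30.3°: h·k = 1.000 × 1.158 = 1.158.
Ratio = 2.729/1.158 ≈ 2.36.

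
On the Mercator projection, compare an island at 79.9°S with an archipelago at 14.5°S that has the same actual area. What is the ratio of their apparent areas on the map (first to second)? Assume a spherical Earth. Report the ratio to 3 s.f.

30.5

On Mercator, area is exaggerated by sec²φ = 1/cos²φ.
At 79.9°: sec²(79.9°) = 1/0.1754² = 32.52.
At 14.5°: sec²(14.5°) = 1/0.9681² = 1.067.
Ratio = 32.52/1.067 = cos²(14.5°)/cos²(79.9°) ≈ 30.5.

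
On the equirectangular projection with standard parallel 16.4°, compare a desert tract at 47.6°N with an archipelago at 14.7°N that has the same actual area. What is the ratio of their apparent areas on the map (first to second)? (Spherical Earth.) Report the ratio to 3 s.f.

1.43

In the equirectangular projection with standard parallel φ₀ = 16.4° (x = Rλ cos φ₀, y = Rφ), meridians are true-scale (h = 1) and the parallel scale is k = cos φ₀ / cos φ.
Areal scale at 47.6°: h·k = 1.000 × 1.423 = 1.423.
Areal scale at 14.7°: h·k = 1.000 × 0.9918 = 0.9918.
Ratio = 1.423/0.9918 ≈ 1.43.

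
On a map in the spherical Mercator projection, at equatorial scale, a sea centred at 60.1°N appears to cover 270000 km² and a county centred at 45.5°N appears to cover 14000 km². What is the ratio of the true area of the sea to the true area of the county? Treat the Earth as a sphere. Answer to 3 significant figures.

9.75

Since Mercator area scale is 1/cos²φ, the true area equals the apparent area multiplied by cos²φ.
True area of sea: 270000 × cos²(60.1°) = 270000 × 0.2485 = 67090 km².
True area of county: 14000 × cos²(45.5°) = 14000 × 0.4913 = 6878 km².
Ratio = 67090 / 6878 ≈ 9.75.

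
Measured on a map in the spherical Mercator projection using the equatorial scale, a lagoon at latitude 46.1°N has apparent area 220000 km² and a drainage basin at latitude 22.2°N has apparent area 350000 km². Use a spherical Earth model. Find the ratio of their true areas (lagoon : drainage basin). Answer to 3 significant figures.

Since Mercator area scale is 1/cos²φ, the true area equals the apparent area multiplied by cos²φ.
True area of lagoon: 220000 × cos²(46.1°) = 220000 × 0.4808 = 105800 km².
True area of drainage basin: 350000 × cos²(22.2°) = 350000 × 0.8572 = 300000 km².
Ratio = 105800 / 300000 ≈ 0.353.

0.353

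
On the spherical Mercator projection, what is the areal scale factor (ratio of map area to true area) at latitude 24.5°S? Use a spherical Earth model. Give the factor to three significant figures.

1.21

The Mercator projection is conformal; its linear scale factor is the same in every direction and equals sec φ = 1/cos φ.
Areal scale = k² = sec²φ = 1/cos²(24.5°) = 1/0.9100² = 1.208.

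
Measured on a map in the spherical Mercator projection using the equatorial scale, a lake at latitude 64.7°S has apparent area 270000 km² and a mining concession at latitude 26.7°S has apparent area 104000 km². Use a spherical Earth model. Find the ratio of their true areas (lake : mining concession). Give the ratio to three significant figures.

0.594

Mercator's areal exaggeration is sec²φ; hence true area = (apparent area) · cos²φ.
True area of lake: 270000 × cos²(64.7°) = 270000 × 0.1826 = 49310 km².
True area of mining concession: 104000 × cos²(26.7°) = 104000 × 0.7981 = 83000 km².
Ratio = 49310 / 83000 ≈ 0.594.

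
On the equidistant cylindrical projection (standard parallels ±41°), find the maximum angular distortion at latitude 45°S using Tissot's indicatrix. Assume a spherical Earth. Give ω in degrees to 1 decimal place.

3.7°

In the equirectangular projection with standard parallel φ₀ = 41° (x = Rλ cos φ₀, y = Rφ), meridians are true-scale (h = 1) and the parallel scale is k = cos φ₀ / cos φ.
At 45°: h = 1.000, k = 1.067; principal scales a = 1.067, b = 1.000.
sin(ω/2) = (a − b)/(a + b) = 0.06732/2.067 = 0.03256, so ω = 2 arcsin(0.03256) ≈ 3.7°.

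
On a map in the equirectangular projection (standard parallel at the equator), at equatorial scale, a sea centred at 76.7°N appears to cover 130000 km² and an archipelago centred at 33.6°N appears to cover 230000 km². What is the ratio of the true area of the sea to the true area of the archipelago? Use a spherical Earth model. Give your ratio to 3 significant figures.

Plate carrée has h = 1 and k = sec φ, giving areal scale sec φ; true area = (apparent area) · cos φ.
True area of sea: 130000 × cos(76.7°) = 130000 × 0.2300 = 29910 km².
True area of archipelago: 230000 × cos(33.6°) = 230000 × 0.8329 = 191600 km².
Ratio = 29910 / 191600 ≈ 0.156.

0.156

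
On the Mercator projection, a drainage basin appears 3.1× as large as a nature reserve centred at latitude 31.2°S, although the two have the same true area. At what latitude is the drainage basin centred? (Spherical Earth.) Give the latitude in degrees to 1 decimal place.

60.9°

On Mercator, (apparent₁)/(apparent₂) = sec²φ₁ / sec²φ₂ when true areas are equal.
cos²φ₂ / cos²φ₁ = 3.1  ⇒  cos φ₁ = cos 31.2° / √3.1 = 0.8554/1.761 = 0.4858.
φ₁ = arccos(0.4858) ≈ 60.9°.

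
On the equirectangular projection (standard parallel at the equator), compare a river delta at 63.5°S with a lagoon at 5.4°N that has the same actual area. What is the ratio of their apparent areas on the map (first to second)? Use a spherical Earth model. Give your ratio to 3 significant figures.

2.23

In the plate carrée (x = Rλ, y = Rφ), meridians are true-scale (h = 1) and parallels are stretched by k = sec φ.
Areal scale at 63.5°: h·k = 1.000 × 2.241 = 2.241.
Areal scale at 5.4°: h·k = 1.000 × 1.004 = 1.004.
Ratio = 2.241/1.004 ≈ 2.23.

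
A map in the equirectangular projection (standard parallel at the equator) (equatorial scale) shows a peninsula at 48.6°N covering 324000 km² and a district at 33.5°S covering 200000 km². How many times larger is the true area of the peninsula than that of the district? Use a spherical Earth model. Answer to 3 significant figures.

1.28

Plate carrée has h = 1 and k = sec φ, giving areal scale sec φ; true area = (apparent area) · cos φ.
True area of peninsula: 324000 × cos(48.6°) = 324000 × 0.6613 = 214300 km².
True area of district: 200000 × cos(33.5°) = 200000 × 0.8339 = 166800 km².
Ratio = 214300 / 166800 ≈ 1.28.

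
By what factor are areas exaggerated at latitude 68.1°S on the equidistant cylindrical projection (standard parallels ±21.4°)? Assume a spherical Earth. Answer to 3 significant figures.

In the equirectangular projection with standard parallel φ₀ = 21.4° (x = Rλ cos φ₀, y = Rφ), meridians are true-scale (h = 1) and the parallel scale is k = cos φ₀ / cos φ.
Areal scale = h·k = 1 × cos φ₀ / cos φ; at 68.1°, h = 1.000, k = 2.496, so h·k = 2.496.

2.50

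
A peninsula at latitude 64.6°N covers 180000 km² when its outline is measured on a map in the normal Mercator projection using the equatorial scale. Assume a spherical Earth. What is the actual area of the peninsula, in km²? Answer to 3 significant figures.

33100 km²

Mercator is conformal, so the point scale is isotropic: h = k = sec φ = 1/cos φ.
Areal scale = k² = sec²φ = 1/cos²(64.6°) = 1/0.4289² = 5.435.
True area = apparent / (areal scale) = 180000 / 5.435 ≈ 33100 km².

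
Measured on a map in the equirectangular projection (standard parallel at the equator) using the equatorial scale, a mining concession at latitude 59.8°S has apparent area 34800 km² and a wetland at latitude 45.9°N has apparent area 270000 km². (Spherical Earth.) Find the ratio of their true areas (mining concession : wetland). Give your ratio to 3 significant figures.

On the plate carrée, areal scale = h·k = 1 × sec φ, so true area = apparent × cos φ.
True area of mining concession: 34800 × cos(59.8°) = 34800 × 0.5030 = 17510 km².
True area of wetland: 270000 × cos(45.9°) = 270000 × 0.6959 = 187900 km².
Ratio = 17510 / 187900 ≈ 0.0932.

0.0932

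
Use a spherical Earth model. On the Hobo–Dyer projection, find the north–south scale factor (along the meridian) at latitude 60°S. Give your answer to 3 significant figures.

0.630

Hobo–Dyer is a cylindrical equal-area projection with standard parallels at ±37.5°. A cylindrical equal-area projection with standard parallel φ₀ has meridian scale h = cos φ / cos φ₀ and parallel scale k = cos φ₀ / cos φ (so areas are preserved, h·k = 1).
h = cos 60° / cos 37.5° = 0.5000/0.7934 = 0.6302.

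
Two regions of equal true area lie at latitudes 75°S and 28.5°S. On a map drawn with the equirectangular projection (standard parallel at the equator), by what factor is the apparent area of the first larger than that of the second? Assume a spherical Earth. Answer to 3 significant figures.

3.40

Plate carrée maps x = Rλ, y = Rφ. The meridian scale is h = 1 and the parallel scale is k = 1/cos φ = sec φ.
Areal scale at 75°: h·k = 1.000 × 3.864 = 3.864.
Areal scale at 28.5°: h·k = 1.000 × 1.138 = 1.138.
Ratio = 3.864/1.138 ≈ 3.40.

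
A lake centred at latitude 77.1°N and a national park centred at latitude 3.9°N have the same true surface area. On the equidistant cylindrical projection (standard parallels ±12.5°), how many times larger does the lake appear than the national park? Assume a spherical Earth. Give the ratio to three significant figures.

With standard parallel φ₀ = 12.5°, the equirectangular projection gives x = Rλ cos φ₀, y = Rφ, so h = 1 and k = cos 12.5° / cos φ.
Areal scale at 77.1°: h·k = 1.000 × 4.373 = 4.373.
Areal scale at 3.9°: h·k = 1.000 × 0.9786 = 0.9786.
Ratio = 4.373/0.9786 ≈ 4.47.

4.47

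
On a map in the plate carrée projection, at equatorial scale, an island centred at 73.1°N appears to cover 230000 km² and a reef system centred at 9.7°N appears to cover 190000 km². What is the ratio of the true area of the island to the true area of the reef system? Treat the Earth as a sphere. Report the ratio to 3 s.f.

Plate carrée has h = 1 and k = sec φ, giving areal scale sec φ; true area = (apparent area) · cos φ.
True area of island: 230000 × cos(73.1°) = 230000 × 0.2907 = 66860 km².
True area of reef system: 190000 × cos(9.7°) = 190000 × 0.9857 = 187300 km².
Ratio = 66860 / 187300 ≈ 0.357.

0.357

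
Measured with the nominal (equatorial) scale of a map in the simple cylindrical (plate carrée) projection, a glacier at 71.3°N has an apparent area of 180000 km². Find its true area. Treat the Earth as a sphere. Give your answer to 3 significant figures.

57700 km²

For the equirectangular projection with φ₀ = 0 (plate carrée), h = 1 along meridians and k = sec φ along parallels.
Areal scale = h·k = 1 × sec φ; at 71.3°, h = 1.000, k = 3.119, so h·k = 3.119.
True area = apparent / (areal scale) = 180000 / 3.119 ≈ 57700 km².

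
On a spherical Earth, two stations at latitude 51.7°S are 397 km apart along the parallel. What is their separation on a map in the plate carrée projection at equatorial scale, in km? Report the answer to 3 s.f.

641 km

For the equirectangular projection with φ₀ = 0 (plate carrée), h = 1 along meridians and k = sec φ along parallels.
Along the parallel, k = sec 51.7° = 1/0.6198 = 1.613.
Map distance = 397 × 1.613 ≈ 641 km.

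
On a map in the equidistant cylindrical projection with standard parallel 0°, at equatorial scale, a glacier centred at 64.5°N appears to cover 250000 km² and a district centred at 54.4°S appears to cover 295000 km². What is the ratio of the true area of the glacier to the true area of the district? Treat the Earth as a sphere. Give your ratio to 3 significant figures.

0.627

Plate carrée has h = 1 and k = sec φ, giving areal scale sec φ; true area = (apparent area) · cos φ.
True area of glacier: 250000 × cos(64.5°) = 250000 × 0.4305 = 107600 km².
True area of district: 295000 × cos(54.4°) = 295000 × 0.5821 = 171700 km².
Ratio = 107600 / 171700 ≈ 0.627.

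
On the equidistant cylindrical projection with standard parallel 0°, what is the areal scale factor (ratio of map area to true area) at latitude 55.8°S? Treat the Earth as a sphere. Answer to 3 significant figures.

1.78

Plate carrée maps x = Rλ, y = Rφ. The meridian scale is h = 1 and the parallel scale is k = 1/cos φ = sec φ.
Areal scale = h·k = 1 × sec φ; at 55.8°, h = 1.000, k = 1.779, so h·k = 1.779.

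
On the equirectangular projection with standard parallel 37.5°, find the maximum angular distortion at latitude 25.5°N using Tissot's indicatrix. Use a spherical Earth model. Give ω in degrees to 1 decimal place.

The equidistant cylindrical projection with φ₀ = 37.5° has h = 1 (meridians true) and k = cos φ₀ / cos φ along parallels.
At 25.5°: h = 1.000, k = 0.8790; principal scales a = 1.000, b = 0.8790.
sin(ω/2) = (a − b)/(a + b) = 0.1210/1.879 = 0.06441, so ω = 2 arcsin(0.06441) ≈ 7.4°.

7.4°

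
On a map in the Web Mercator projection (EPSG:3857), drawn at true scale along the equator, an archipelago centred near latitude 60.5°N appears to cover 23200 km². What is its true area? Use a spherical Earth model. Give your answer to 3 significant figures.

5630 km²

The Mercator projection is conformal; its linear scale factor is the same in every direction and equals sec φ = 1/cos φ.
Areal scale = k² = sec²φ = 1/cos²(60.5°) = 1/0.4924² = 4.124.
True area = apparent / (areal scale) = 23200 / 4.124 ≈ 5630 km².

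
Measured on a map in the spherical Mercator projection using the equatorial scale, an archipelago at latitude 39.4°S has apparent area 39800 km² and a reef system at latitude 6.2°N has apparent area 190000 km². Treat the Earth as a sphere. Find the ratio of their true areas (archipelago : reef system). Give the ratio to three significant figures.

0.127

On Mercator the areal scale is sec²φ, so true area = apparent × cos²φ.
True area of archipelago: 39800 × cos²(39.4°) = 39800 × 0.5971 = 23770 km².
True area of reef system: 190000 × cos²(6.2°) = 190000 × 0.9883 = 187800 km².
Ratio = 23770 / 187800 ≈ 0.127.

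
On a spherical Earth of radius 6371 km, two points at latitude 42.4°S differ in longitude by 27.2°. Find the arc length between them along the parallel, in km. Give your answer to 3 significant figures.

2230 km

Arc length along a parallel = R cos φ · Δλ (with Δλ in radians).
= 6371 × cos 42.4° × (27.2° × π/180) = 6371 × 0.7385 × 0.4747 ≈ 2230 km.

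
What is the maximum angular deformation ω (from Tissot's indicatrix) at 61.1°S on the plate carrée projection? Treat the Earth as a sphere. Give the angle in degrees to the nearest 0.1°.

40.8°

For the equirectangular projection with φ₀ = 0 (plate carrée), h = 1 along meridians and k = sec φ along parallels.
At 61.1°: h = 1.000, k = 2.069; principal scales a = 2.069, b = 1.000.
sin(ω/2) = (a − b)/(a + b) = 1.069/3.069 = 0.3484, so ω = 2 arcsin(0.3484) ≈ 40.8°.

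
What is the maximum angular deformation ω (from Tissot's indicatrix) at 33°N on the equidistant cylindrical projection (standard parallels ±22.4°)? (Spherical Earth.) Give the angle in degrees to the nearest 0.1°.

In the equirectangular projection with standard parallel φ₀ = 22.4° (x = Rλ cos φ₀, y = Rφ), meridians are true-scale (h = 1) and the parallel scale is k = cos φ₀ / cos φ.
At 33°: h = 1.000, k = 1.102; principal scales a = 1.102, b = 1.000.
sin(ω/2) = (a − b)/(a + b) = 0.1024/2.102 = 0.04870, so ω = 2 arcsin(0.04870) ≈ 5.6°.

5.6°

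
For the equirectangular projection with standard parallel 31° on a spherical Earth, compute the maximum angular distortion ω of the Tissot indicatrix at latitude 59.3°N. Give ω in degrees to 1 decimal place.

29.4°

The equidistant cylindrical projection with φ₀ = 31° has h = 1 (meridians true) and k = cos φ₀ / cos φ along parallels.
At 59.3°: h = 1.000, k = 1.679; principal scales a = 1.679, b = 1.000.
sin(ω/2) = (a − b)/(a + b) = 0.6789/2.679 = 0.2534, so ω = 2 arcsin(0.2534) ≈ 29.4°.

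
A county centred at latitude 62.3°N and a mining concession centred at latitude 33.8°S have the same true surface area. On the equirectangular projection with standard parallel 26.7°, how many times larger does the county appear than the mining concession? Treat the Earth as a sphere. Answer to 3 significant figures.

1.79

The equidistant cylindrical projection with φ₀ = 26.7° has h = 1 (meridians true) and k = cos φ₀ / cos φ along parallels.
Areal scale at 62.3°: h·k = 1.000 × 1.922 = 1.922.
Areal scale at 33.8°: h·k = 1.000 × 1.075 = 1.075.
Ratio = 1.922/1.075 ≈ 1.79.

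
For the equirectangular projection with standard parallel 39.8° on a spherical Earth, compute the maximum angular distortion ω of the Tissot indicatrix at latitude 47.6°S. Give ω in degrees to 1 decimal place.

With standard parallel φ₀ = 39.8°, the equirectangular projection gives x = Rλ cos φ₀, y = Rφ, so h = 1 and k = cos 39.8° / cos φ.
At 47.6°: h = 1.000, k = 1.139; principal scales a = 1.139, b = 1.000.
sin(ω/2) = (a − b)/(a + b) = 0.1394/2.139 = 0.06515, so ω = 2 arcsin(0.06515) ≈ 7.5°.

7.5°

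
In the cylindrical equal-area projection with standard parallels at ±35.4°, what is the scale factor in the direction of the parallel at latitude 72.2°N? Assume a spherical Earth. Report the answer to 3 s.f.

2.67

A cylindrical equal-area projection with standard parallel φ₀ has meridian scale h = cos φ / cos φ₀ and parallel scale k = cos φ₀ / cos φ (so areas are preserved, h·k = 1).
k = cos 35.4° / cos 72.2° = 0.8151/0.3057 = 2.666.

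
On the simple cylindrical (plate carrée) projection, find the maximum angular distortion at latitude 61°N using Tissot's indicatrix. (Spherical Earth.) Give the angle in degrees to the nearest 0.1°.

Plate carrée maps x = Rλ, y = Rφ. The meridian scale is h = 1 and the parallel scale is k = 1/cos φ = sec φ.
At 61°: h = 1.000, k = 2.063; principal scales a = 2.063, b = 1.000.
sin(ω/2) = (a − b)/(a + b) = 1.063/3.063 = 0.3470, so ω = 2 arcsin(0.3470) ≈ 40.6°.

40.6°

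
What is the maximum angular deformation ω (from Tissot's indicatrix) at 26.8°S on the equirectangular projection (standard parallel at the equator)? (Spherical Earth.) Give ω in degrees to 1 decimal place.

6.5°

Plate carrée maps x = Rλ, y = Rφ. The meridian scale is h = 1 and the parallel scale is k = 1/cos φ = sec φ.
At 26.8°: h = 1.000, k = 1.120; principal scales a = 1.120, b = 1.000.
sin(ω/2) = (a − b)/(a + b) = 0.1203/2.120 = 0.05676, so ω = 2 arcsin(0.05676) ≈ 6.5°.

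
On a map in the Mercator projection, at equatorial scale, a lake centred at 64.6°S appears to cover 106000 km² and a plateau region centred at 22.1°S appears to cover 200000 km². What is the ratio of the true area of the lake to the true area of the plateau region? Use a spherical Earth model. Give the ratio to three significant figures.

0.114

On Mercator the areal scale is sec²φ, so true area = apparent × cos²φ.
True area of lake: 106000 × cos²(64.6°) = 106000 × 0.1840 = 19500 km².
True area of plateau region: 200000 × cos²(22.1°) = 200000 × 0.8585 = 171700 km².
Ratio = 19500 / 171700 ≈ 0.114.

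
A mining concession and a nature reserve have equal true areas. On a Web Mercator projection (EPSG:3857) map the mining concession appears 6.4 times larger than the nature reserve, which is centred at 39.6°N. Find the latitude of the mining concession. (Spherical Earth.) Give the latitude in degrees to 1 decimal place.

72.3°

On Mercator, (apparent₁)/(apparent₂) = sec²φ₁ / sec²φ₂ when true areas are equal.
cos²φ₂ / cos²φ₁ = 6.4  ⇒  cos φ₁ = cos 39.6° / √6.4 = 0.7705/2.530 = 0.3046.
φ₁ = arccos(0.3046) ≈ 72.3°.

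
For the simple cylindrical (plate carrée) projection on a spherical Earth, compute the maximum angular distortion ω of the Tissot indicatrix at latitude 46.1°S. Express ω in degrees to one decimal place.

For the equirectangular projection with φ₀ = 0 (plate carrée), h = 1 along meridians and k = sec φ along parallels.
At 46.1°: h = 1.000, k = 1.442; principal scales a = 1.442, b = 1.000.
sin(ω/2) = (a − b)/(a + b) = 0.4422/2.442 = 0.1811, so ω = 2 arcsin(0.1811) ≈ 20.9°.

20.9°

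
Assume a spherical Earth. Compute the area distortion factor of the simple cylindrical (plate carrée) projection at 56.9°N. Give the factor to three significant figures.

Plate carrée maps x = Rλ, y = Rφ. The meridian scale is h = 1 and the parallel scale is k = 1/cos φ = sec φ.
Areal scale = h·k = 1 × sec φ; at 56.9°, h = 1.000, k = 1.831, so h·k = 1.831.

1.83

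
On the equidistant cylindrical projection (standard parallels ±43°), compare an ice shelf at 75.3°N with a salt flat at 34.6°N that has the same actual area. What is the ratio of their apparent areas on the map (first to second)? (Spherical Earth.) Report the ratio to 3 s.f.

3.24

With standard parallel φ₀ = 43°, the equirectangular projection gives x = Rλ cos φ₀, y = Rφ, so h = 1 and k = cos 43° / cos φ.
Areal scale at 75.3°: h·k = 1.000 × 2.882 = 2.882.
Areal scale at 34.6°: h·k = 1.000 × 0.8885 = 0.8885.
Ratio = 2.882/0.8885 ≈ 3.24.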